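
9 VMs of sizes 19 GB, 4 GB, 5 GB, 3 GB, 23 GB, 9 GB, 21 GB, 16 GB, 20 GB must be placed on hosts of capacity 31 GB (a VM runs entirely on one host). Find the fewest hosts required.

5

Total = 23 + 21 + 20 + 19 + 16 + 9 + 5 + 4 + 3 = 120 GB.
Lower bound: ⌈120/31⌉ = 4 hosts.
Also, 5 VMs each exceed 31/2 GB, and no two of those can share a host, so at least 5 hosts are needed.
A packing using 5 hosts:
  host 1: 23 + 5 + 3 = 31
  host 2: 21 + 9 = 30
  host 3: 20 + 4 = 24
  host 4: 19 = 19
  host 5: 16 = 16
This matches the lower bound, so 5 is optimal.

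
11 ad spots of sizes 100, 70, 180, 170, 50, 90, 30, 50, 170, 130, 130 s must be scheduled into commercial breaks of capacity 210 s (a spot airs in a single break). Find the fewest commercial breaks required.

7

Total = 180 + 170 + 170 + 130 + 130 + 100 + 90 + 70 + 50 + 50 + 30 = 1170 s.
Lower bound: ⌈1170/210⌉ = 6 commercial breaks.
A packing using 7 commercial breaks:
  break 1: 180 + 30 = 210
  break 2: 170 = 170
  break 3: 170 = 170
  break 4: 130 + 70 = 200
  break 5: 130 + 50 = 180
  break 6: 100 + 90 = 190
  break 7: 50 = 50
No arrangement into 6 commercial breaks stays within capacity, so 7 is optimal.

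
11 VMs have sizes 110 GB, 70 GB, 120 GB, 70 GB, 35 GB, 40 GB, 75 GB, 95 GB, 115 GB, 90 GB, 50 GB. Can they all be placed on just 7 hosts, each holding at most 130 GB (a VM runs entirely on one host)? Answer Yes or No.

No

Total = 870 GB; ⌈870/130⌉ = 7.
8 VMs each exceed half the capacity and cannot share a host, forcing at least 8 hosts.
At least 8 hosts are required, but only 7 are allowed.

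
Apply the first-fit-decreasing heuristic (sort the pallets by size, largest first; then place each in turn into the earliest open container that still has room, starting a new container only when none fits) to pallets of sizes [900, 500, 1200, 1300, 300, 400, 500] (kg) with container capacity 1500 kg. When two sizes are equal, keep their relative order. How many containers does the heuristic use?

4

Sorted descending: 1300, 1200, 900, 500, 500, 400, 300.
  1300 → container 1 (new)  [load 1300/1500]
  1200 → container 2 (new)  [load 1200/1500]
  900 → container 3 (new)  [load 900/1500]
  500 → container 3  [load 1400/1500]
  500 → container 4 (new)  [load 500/1500]
  400 → container 4  [load 900/1500]
  300 → container 2  [load 1500/1500]
4 containers opened.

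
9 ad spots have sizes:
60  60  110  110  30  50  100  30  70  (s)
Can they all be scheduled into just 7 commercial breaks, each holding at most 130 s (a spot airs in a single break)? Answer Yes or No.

Yes

A valid assignment using 6 commercial breaks:
  break 1: 110 = 110
  break 2: 110 = 110
  break 3: 100 + 30 = 130
  break 4: 70 + 60 = 130
  break 5: 60 + 50 = 110
  break 6: 30 = 30
That uses only 6 ≤ 7, so 7 commercial breaks are enough.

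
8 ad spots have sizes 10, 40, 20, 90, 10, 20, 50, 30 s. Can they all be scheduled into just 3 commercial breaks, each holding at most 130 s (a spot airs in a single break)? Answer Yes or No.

A valid assignment using 3 commercial breaks:
  break 1: 90 + 40 = 130
  break 2: 50 + 30 + 20 + 20 + 10 = 130
  break 3: 10 = 10
Every load is within 130 s, so 3 commercial breaks suffice.

Yes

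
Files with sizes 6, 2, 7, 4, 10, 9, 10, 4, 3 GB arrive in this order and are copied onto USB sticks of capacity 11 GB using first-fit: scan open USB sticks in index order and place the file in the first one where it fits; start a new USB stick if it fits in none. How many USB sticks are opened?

  6 → USB stick 1 (new)  [load 6/11]
  2 → USB stick 1  [load 8/11]
  7 → USB stick 2 (new)  [load 7/11]
  4 → USB stick 2  [load 11/11]
  10 → USB stick 3 (new)  [load 10/11]
  9 → USB stick 4 (new)  [load 9/11]
  10 → USB stick 5 (new)  [load 10/11]
  4 → USB stick 6 (new)  [load 4/11]
  3 → USB stick 1  [load 11/11]
6 USB sticks opened.

6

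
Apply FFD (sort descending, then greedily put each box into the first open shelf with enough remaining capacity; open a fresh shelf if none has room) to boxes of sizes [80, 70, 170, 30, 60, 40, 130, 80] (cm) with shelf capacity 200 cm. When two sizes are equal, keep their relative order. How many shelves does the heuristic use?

Sorted descending: 170, 130, 80, 80, 70, 60, 40, 30.
  170 → shelf 1 (new)  [load 170/200]
  130 → shelf 2 (new)  [load 130/200]
  80 → shelf 3 (new)  [load 80/200]
  80 → shelf 3  [load 160/200]
  70 → shelf 2  [load 200/200]
  60 → shelf 4 (new)  [load 60/200]
  40 → shelf 3  [load 200/200]
  30 → shelf 1  [load 200/200]
4 shelves opened.

4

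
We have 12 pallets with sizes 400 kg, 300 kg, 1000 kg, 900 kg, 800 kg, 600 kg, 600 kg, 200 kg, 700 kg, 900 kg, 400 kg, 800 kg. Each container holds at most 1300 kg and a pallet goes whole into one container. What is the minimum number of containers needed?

7

Total = 1000 + 900 + 900 + 800 + 800 + 700 + 600 + 600 + 400 + 400 + 300 + 200 = 7600 kg.
Lower bound: ⌈7600/1300⌉ = 6 containers.
A packing using 7 containers:
  container 1: 1000 + 300 = 1300
  container 2: 900 + 400 = 1300
  container 3: 900 + 400 = 1300
  container 4: 800 + 200 = 1000
  container 5: 800 = 800
  container 6: 700 + 600 = 1300
  container 7: 600 = 600
No arrangement into 6 containers stays within capacity, so 7 is optimal.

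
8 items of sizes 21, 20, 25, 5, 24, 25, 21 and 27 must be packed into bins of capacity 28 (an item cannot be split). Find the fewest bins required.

7

Total = 27 + 25 + 25 + 24 + 21 + 21 + 20 + 5 = 168.
Lower bound: ⌈168/28⌉ = 6 bins.
Also, 7 items each exceed 14, and no two of those can share a bin, so at least 7 bins are needed.
A packing using 7 bins:
  bin 1: 27 = 27
  bin 2: 25 = 25
  bin 3: 25 = 25
  bin 4: 24 = 24
  bin 5: 21 + 5 = 26
  bin 6: 21 = 21
  bin 7: 20 = 20
This matches the lower bound, so 7 is optimal.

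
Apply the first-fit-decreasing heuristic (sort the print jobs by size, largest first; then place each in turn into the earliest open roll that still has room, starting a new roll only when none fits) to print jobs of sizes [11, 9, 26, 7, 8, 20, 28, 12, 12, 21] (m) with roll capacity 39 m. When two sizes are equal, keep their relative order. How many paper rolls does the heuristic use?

Sorted descending: 28, 26, 21, 20, 12, 12, 11, 9, 8, 7.
  28 → roll 1 (new)  [load 28/39]
  26 → roll 2 (new)  [load 26/39]
  21 → roll 3 (new)  [load 21/39]
  20 → roll 4 (new)  [load 20/39]
  12 → roll 2  [load 38/39]
  12 → roll 3  [load 33/39]
  11 → roll 1  [load 39/39]
  9 → roll 4  [load 29/39]
  8 → roll 4  [load 37/39]
  7 → roll 5 (new)  [load 7/39]
5 paper rolls opened.

5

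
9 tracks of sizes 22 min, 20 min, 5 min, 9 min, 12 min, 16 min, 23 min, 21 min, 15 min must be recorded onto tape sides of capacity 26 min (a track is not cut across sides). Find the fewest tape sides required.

Total = 23 + 22 + 21 + 20 + 16 + 15 + 12 + 9 + 5 = 143 min.
Lower bound: ⌈143/26⌉ = 6 tape sides.
A packing using 7 tape sides:
  side 1: 23 = 23
  side 2: 22 = 22
  side 3: 21 + 5 = 26
  side 4: 20 = 20
  side 5: 16 + 9 = 25
  side 6: 15 = 15
  side 7: 12 = 12
No arrangement into 6 tape sides stays within capacity, so 7 is optimal.

7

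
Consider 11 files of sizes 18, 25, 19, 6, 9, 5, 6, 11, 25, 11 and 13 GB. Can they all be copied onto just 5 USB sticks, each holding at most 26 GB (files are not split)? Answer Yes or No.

Total = 148 GB; ⌈148/26⌉ = 6.
At least 6 USB sticks are required, but only 5 are allowed.

No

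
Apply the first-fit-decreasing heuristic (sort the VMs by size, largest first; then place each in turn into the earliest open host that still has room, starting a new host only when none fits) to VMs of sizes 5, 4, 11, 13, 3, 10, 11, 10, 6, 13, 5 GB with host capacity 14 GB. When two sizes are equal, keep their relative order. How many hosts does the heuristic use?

8

Sorted descending: 13, 13, 11, 11, 10, 10, 6, 5, 5, 4, 3.
  13 → host 1 (new)  [load 13/14]
  13 → host 2 (new)  [load 13/14]
  11 → host 3 (new)  [load 11/14]
  11 → host 4 (new)  [load 11/14]
  10 → host 5 (new)  [load 10/14]
  10 → host 6 (new)  [load 10/14]
  6 → host 7 (new)  [load 6/14]
  5 → host 7  [load 11/14]
  5 → host 8 (new)  [load 5/14]
  4 → host 5  [load 14/14]
  3 → host 3  [load 14/14]
8 hosts opened.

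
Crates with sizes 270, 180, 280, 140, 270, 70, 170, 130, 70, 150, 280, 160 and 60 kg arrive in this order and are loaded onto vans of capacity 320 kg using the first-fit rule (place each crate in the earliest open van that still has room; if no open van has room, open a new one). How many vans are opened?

8

  270 → van 1 (new)  [load 270/320]
  180 → van 2 (new)  [load 180/320]
  280 → van 3 (new)  [load 280/320]
  140 → van 2  [load 320/320]
  270 → van 4 (new)  [load 270/320]
  70 → van 5 (new)  [load 70/320]
  170 → van 5  [load 240/320]
  130 → van 6 (new)  [load 130/320]
  70 → van 5  [load 310/320]
  150 → van 6  [load 280/320]
  280 → van 7 (new)  [load 280/320]
  160 → van 8 (new)  [load 160/320]
  60 → van 8  [load 220/320]
8 vans opened.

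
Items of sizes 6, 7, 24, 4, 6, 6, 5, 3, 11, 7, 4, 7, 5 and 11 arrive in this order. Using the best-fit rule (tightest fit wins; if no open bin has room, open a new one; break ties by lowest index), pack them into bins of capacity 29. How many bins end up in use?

4

  6 → bin 1 (new)  [load 6/29]
  7 → bin 1  [load 13/29]
  24 → bin 2 (new)  [load 24/29]
  4 → bin 2  [load 28/29]
  6 → bin 1  [load 19/29]
  6 → bin 1  [load 25/29]
  5 → bin 3 (new)  [load 5/29]
  3 → bin 1  [load 28/29]
  11 → bin 3  [load 16/29]
  7 → bin 3  [load 23/29]
  4 → bin 3  [load 27/29]
  7 → bin 4 (new)  [load 7/29]
  5 → bin 4  [load 12/29]
  11 → bin 4  [load 23/29]
4 bins opened.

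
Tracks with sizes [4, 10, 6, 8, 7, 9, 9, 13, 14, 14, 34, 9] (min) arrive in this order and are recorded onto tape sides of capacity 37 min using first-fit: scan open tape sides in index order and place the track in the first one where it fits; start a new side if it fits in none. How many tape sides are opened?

4

  4 → side 1 (new)  [load 4/37]
  10 → side 1  [load 14/37]
  6 → side 1  [load 20/37]
  8 → side 1  [load 28/37]
  7 → side 1  [load 35/37]
  9 → side 2 (new)  [load 9/37]
  9 → side 2  [load 18/37]
  13 → side 2  [load 31/37]
  14 → side 3 (new)  [load 14/37]
  14 → side 3  [load 28/37]
  34 → side 4 (new)  [load 34/37]
  9 → side 3  [load 37/37]
4 tape sides opened.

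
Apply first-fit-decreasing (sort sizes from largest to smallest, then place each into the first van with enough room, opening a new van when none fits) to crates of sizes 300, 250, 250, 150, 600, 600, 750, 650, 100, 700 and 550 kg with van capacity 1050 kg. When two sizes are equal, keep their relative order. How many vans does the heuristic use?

6

Sorted descending: 750, 700, 650, 600, 600, 550, 300, 250, 250, 150, 100.
  750 → van 1 (new)  [load 750/1050]
  700 → van 2 (new)  [load 700/1050]
  650 → van 3 (new)  [load 650/1050]
  600 → van 4 (new)  [load 600/1050]
  600 → van 5 (new)  [load 600/1050]
  550 → van 6 (new)  [load 550/1050]
  300 → van 1  [load 1050/1050]
  250 → van 2  [load 950/1050]
  250 → van 3  [load 900/1050]
  150 → van 3  [load 1050/1050]
  100 → van 2  [load 1050/1050]
6 vans opened.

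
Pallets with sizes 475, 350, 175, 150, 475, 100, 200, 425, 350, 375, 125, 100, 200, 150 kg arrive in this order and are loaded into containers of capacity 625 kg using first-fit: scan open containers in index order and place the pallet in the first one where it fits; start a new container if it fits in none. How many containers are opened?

  475 → container 1 (new)  [load 475/625]
  350 → container 2 (new)  [load 350/625]
  175 → container 2  [load 525/625]
  150 → container 1  [load 625/625]
  475 → container 3 (new)  [load 475/625]
  100 → container 2  [load 625/625]
  200 → container 4 (new)  [load 200/625]
  425 → container 4  [load 625/625]
  350 → container 5 (new)  [load 350/625]
  375 → container 6 (new)  [load 375/625]
  125 → container 3  [load 600/625]
  100 → container 5  [load 450/625]
  200 → container 6  [load 575/625]
  150 → container 5  [load 600/625]
6 containers opened.

6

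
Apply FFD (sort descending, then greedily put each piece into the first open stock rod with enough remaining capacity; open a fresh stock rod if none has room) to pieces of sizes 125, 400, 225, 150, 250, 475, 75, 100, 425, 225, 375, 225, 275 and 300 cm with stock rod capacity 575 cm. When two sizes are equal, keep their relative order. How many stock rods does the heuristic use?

7

Sorted descending: 475, 425, 400, 375, 300, 275, 250, 225, 225, 225, 150, 125, 100, 75.
  475 → stock rod 1 (new)  [load 475/575]
  425 → stock rod 2 (new)  [load 425/575]
  400 → stock rod 3 (new)  [load 400/575]
  375 → stock rod 4 (new)  [load 375/575]
  300 → stock rod 5 (new)  [load 300/575]
  275 → stock rod 5  [load 575/575]
  250 → stock rod 6 (new)  [load 250/575]
  225 → stock rod 6  [load 475/575]
  225 → stock rod 7 (new)  [load 225/575]
  225 → stock rod 7  [load 450/575]
  150 → stock rod 2  [load 575/575]
  125 → stock rod 3  [load 525/575]
  100 → stock rod 1  [load 575/575]
  75 → stock rod 4  [load 450/575]
7 stock rods opened.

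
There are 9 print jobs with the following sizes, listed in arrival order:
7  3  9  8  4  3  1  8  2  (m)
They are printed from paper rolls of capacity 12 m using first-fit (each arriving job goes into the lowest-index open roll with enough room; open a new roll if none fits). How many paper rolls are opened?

  7 → roll 1 (new)  [load 7/12]
  3 → roll 1  [load 10/12]
  9 → roll 2 (new)  [load 9/12]
  8 → roll 3 (new)  [load 8/12]
  4 → roll 3  [load 12/12]
  3 → roll 2  [load 12/12]
  1 → roll 1  [load 11/12]
  8 → roll 4 (new)  [load 8/12]
  2 → roll 4  [load 10/12]
4 paper rolls opened.

4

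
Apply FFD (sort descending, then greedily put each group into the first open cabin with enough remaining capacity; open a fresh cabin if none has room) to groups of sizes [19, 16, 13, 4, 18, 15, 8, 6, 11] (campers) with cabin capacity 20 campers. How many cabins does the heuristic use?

6

Sorted descending: 19, 18, 16, 15, 13, 11, 8, 6, 4.
  19 → cabin 1 (new)  [load 19/20]
  18 → cabin 2 (new)  [load 18/20]
  16 → cabin 3 (new)  [load 16/20]
  15 → cabin 4 (new)  [load 15/20]
  13 → cabin 5 (new)  [load 13/20]
  11 → cabin 6 (new)  [load 11/20]
  8 → cabin 6  [load 19/20]
  6 → cabin 5  [load 19/20]
  4 → cabin 3  [load 20/20]
6 cabins opened.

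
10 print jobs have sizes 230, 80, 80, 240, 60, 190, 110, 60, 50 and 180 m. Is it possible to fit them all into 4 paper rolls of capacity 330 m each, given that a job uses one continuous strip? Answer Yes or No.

No

Total = 1280 m; ⌈1280/330⌉ = 4.
The bound of 4 does not rule out 4, but exhaustive search shows no assignment into 4 paper rolls of capacity 330 m exists — the minimum is 5.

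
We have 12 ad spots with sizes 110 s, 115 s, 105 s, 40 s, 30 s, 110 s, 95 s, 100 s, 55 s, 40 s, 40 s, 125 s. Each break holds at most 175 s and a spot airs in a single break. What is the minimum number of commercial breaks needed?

7

Total = 125 + 115 + 110 + 110 + 105 + 100 + 95 + 55 + 40 + 40 + 40 + 30 = 965 s.
Lower bound: ⌈965/175⌉ = 6 commercial breaks.
Also, 7 ad spots each exceed 175/2 s, and no two of those can share a break, so at least 7 commercial breaks are needed.
A packing using 7 commercial breaks:
  break 1: 125 + 40 = 165
  break 2: 115 + 55 = 170
  break 3: 110 + 40 = 150
  break 4: 110 + 40 = 150
  break 5: 105 + 30 = 135
  break 6: 100 = 100
  break 7: 95 = 95
This matches the lower bound, so 7 is optimal.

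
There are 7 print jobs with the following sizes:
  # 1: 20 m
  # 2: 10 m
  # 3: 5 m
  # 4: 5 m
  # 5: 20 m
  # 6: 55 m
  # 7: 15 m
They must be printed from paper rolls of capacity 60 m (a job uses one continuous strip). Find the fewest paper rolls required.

Total = 55 + 20 + 20 + 15 + 10 + 5 + 5 = 130 m.
Lower bound: ⌈130/60⌉ = 3 paper rolls.
A packing using 3 paper rolls:
  roll 1: 55 + 5 = 60
  roll 2: 20 + 20 + 15 + 5 = 60
  roll 3: 10 = 10
This matches the lower bound, so 3 is optimal.

3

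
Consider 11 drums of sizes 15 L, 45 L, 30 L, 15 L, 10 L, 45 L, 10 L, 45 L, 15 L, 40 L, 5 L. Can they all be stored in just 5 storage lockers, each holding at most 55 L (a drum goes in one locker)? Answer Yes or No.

No

Total = 275 L; ⌈275/55⌉ = 5.
The bound of 5 does not rule out 5, but exhaustive search shows no assignment into 5 storage lockers of capacity 55 L exists — the minimum is 6.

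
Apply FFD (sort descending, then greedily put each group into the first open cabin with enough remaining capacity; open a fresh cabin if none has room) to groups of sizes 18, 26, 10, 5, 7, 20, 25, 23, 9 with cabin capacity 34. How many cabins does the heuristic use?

5

Sorted descending: 26, 25, 23, 20, 18, 10, 9, 7, 5.
  26 → cabin 1 (new)  [load 26/34]
  25 → cabin 2 (new)  [load 25/34]
  23 → cabin 3 (new)  [load 23/34]
  20 → cabin 4 (new)  [load 20/34]
  18 → cabin 5 (new)  [load 18/34]
  10 → cabin 3  [load 33/34]
  9 → cabin 2  [load 34/34]
  7 → cabin 1  [load 33/34]
  5 → cabin 4  [load 25/34]
5 cabins opened.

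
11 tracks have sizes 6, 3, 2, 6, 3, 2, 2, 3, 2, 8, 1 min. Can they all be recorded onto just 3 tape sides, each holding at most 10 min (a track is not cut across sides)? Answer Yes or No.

Total = 38 min; ⌈38/10⌉ = 4.
At least 4 tape sides are required, but only 3 are allowed.

No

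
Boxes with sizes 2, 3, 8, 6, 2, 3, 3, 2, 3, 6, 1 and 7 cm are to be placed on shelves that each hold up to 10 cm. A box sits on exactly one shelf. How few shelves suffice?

Total = 8 + 7 + 6 + 6 + 3 + 3 + 3 + 3 + 2 + 2 + 2 + 1 = 46 cm.
Lower bound: ⌈46/10⌉ = 5 shelves.
A packing using 5 shelves:
  shelf 1: 8 + 2 = 10
  shelf 2: 7 + 3 = 10
  shelf 3: 6 + 3 + 1 = 10
  shelf 4: 6 + 3 = 9
  shelf 5: 3 + 2 + 2 = 7
This matches the lower bound, so 5 is optimal.

5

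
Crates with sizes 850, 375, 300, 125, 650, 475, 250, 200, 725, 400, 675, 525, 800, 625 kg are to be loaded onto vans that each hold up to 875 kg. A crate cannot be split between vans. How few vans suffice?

9

Total = 850 + 800 + 725 + 675 + 650 + 625 + 525 + 475 + 400 + 375 + 300 + 250 + 200 + 125 = 6975 kg.
Lower bound: ⌈6975/875⌉ = 8 vans.
A packing using 9 vans:
  van 1: 850 = 850
  van 2: 800 = 800
  van 3: 725 + 125 = 850
  van 4: 675 + 200 = 875
  van 5: 650 = 650
  van 6: 625 + 250 = 875
  van 7: 525 + 300 = 825
  van 8: 475 + 400 = 875
  van 9: 375 = 375
No arrangement into 8 vans stays within capacity, so 9 is optimal.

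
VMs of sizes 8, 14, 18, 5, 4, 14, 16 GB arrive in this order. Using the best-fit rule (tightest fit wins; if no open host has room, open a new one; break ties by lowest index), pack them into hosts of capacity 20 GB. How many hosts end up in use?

  8 → host 1 (new)  [load 8/20]
  14 → host 2 (new)  [load 14/20]
  18 → host 3 (new)  [load 18/20]
  5 → host 2  [load 19/20]
  4 → host 1  [load 12/20]
  14 → host 4 (new)  [load 14/20]
  16 → host 5 (new)  [load 16/20]
5 hosts opened.

5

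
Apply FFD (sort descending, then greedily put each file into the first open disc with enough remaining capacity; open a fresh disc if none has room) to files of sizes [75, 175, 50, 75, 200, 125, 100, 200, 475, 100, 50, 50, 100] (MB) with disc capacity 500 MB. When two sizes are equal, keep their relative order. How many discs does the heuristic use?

4

Sorted descending: 475, 200, 200, 175, 125, 100, 100, 100, 75, 75, 50, 50, 50.
  475 → disc 1 (new)  [load 475/500]
  200 → disc 2 (new)  [load 200/500]
  200 → disc 2  [load 400/500]
  175 → disc 3 (new)  [load 175/500]
  125 → disc 3  [load 300/500]
  100 → disc 2  [load 500/500]
  100 → disc 3  [load 400/500]
  100 → disc 3  [load 500/500]
  75 → disc 4 (new)  [load 75/500]
  75 → disc 4  [load 150/500]
  50 → disc 4  [load 200/500]
  50 → disc 4  [load 250/500]
  50 → disc 4  [load 300/500]
4 discs opened.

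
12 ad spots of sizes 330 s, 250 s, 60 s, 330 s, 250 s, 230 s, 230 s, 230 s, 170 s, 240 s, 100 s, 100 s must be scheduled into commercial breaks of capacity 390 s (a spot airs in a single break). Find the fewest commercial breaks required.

9

Total = 330 + 330 + 250 + 250 + 240 + 230 + 230 + 230 + 170 + 100 + 100 + 60 = 2520 s.
Lower bound: ⌈2520/390⌉ = 7 commercial breaks.
Also, 8 ad spots each exceed 195 s, and no two of those can share a break, so at least 8 commercial breaks are needed.
A packing using 9 commercial breaks:
  break 1: 330 + 60 = 390
  break 2: 330 = 330
  break 3: 250 + 100 = 350
  break 4: 250 + 100 = 350
  break 5: 240 = 240
  break 6: 230 = 230
  break 7: 230 = 230
  break 8: 230 = 230
  break 9: 170 = 170
No arrangement into 8 commercial breaks stays within capacity, so 9 is optimal.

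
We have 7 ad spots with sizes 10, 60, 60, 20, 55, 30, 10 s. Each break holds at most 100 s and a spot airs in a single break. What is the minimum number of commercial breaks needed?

Total = 60 + 60 + 55 + 30 + 20 + 10 + 10 = 245 s.
Lower bound: ⌈245/100⌉ = 3 commercial breaks.
A packing using 3 commercial breaks:
  break 1: 60 + 30 + 10 = 100
  break 2: 60 + 20 + 10 = 90
  break 3: 55 = 55
This matches the lower bound, so 3 is optimal.

3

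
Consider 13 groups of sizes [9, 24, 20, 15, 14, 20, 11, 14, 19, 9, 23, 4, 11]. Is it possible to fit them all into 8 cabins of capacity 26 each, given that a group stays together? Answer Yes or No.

No

Total = 193; ⌈193/26⌉ = 8.
The bound of 8 does not rule out 8, but exhaustive search shows no assignment into 8 cabins of capacity 26 exists — the minimum is 9.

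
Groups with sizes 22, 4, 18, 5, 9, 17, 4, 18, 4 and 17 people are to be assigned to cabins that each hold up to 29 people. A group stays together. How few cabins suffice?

Total = 22 + 18 + 18 + 17 + 17 + 9 + 5 + 4 + 4 + 4 = 118 people.
Lower bound: ⌈118/29⌉ = 5 cabins.
A packing using 5 cabins:
  cabin 1: 22 + 5 = 27
  cabin 2: 18 + 9 = 27
  cabin 3: 18 + 4 + 4 = 26
  cabin 4: 17 + 4 = 21
  cabin 5: 17 = 17
This matches the lower bound, so 5 is optimal.

5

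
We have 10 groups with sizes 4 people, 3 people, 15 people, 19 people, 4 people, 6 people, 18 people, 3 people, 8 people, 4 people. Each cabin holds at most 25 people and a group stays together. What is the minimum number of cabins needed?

Total = 19 + 18 + 15 + 8 + 6 + 4 + 4 + 4 + 3 + 3 = 84 people.
Lower bound: ⌈84/25⌉ = 4 cabins.
A packing using 4 cabins:
  cabin 1: 19 + 6 = 25
  cabin 2: 18 + 4 + 3 = 25
  cabin 3: 15 + 8 = 23
  cabin 4: 4 + 4 + 3 = 11
This matches the lower bound, so 4 is optimal.

4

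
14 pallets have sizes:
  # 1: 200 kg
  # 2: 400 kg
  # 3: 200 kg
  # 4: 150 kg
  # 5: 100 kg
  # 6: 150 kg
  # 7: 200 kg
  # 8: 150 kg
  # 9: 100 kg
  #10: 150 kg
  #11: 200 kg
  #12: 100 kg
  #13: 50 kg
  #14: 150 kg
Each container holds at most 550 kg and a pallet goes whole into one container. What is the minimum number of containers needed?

5

Total = 400 + 200 + 200 + 200 + 200 + 150 + 150 + 150 + 150 + 150 + 100 + 100 + 100 + 50 = 2300 kg.
Lower bound: ⌈2300/550⌉ = 5 containers.
A packing using 5 containers:
  container 1: 400 + 150 = 550
  container 2: 200 + 200 + 150 = 550
  container 3: 200 + 200 + 150 = 550
  container 4: 150 + 150 + 100 + 100 + 50 = 550
  container 5: 100 = 100
This matches the lower bound, so 5 is optimal.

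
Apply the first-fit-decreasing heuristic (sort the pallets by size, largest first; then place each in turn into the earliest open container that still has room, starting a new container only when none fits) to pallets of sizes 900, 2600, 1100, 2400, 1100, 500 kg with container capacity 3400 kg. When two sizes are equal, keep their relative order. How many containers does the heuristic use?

Sorted descending: 2600, 2400, 1100, 1100, 900, 500.
  2600 → container 1 (new)  [load 2600/3400]
  2400 → container 2 (new)  [load 2400/3400]
  1100 → container 3 (new)  [load 1100/3400]
  1100 → container 3  [load 2200/3400]
  900 → container 2  [load 3300/3400]
  500 → container 1  [load 3100/3400]
3 containers opened.

3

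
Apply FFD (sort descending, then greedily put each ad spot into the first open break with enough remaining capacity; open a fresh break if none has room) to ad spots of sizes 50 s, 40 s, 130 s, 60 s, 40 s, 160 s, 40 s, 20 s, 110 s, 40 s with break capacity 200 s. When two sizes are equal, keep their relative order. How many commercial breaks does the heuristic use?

4

Sorted descending: 160, 130, 110, 60, 50, 40, 40, 40, 40, 20.
  160 → break 1 (new)  [load 160/200]
  130 → break 2 (new)  [load 130/200]
  110 → break 3 (new)  [load 110/200]
  60 → break 2  [load 190/200]
  50 → break 3  [load 160/200]
  40 → break 1  [load 200/200]
  40 → break 3  [load 200/200]
  40 → break 4 (new)  [load 40/200]
  40 → break 4  [load 80/200]
  20 → break 4  [load 100/200]
4 commercial breaks opened.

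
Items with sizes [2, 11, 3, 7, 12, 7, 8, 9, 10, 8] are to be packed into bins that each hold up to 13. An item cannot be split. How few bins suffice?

8

Total = 12 + 11 + 10 + 9 + 8 + 8 + 7 + 7 + 3 + 2 = 77.
Lower bound: ⌈77/13⌉ = 6 bins.
Also, 8 items each exceed 13/2, and no two of those can share a bin, so at least 8 bins are needed.
A packing using 8 bins:
  bin 1: 12 = 12
  bin 2: 11 + 2 = 13
  bin 3: 10 + 3 = 13
  bin 4: 9 = 9
  bin 5: 8 = 8
  bin 6: 8 = 8
  bin 7: 7 = 7
  bin 8: 7 = 7
This matches the lower bound, so 8 is optimal.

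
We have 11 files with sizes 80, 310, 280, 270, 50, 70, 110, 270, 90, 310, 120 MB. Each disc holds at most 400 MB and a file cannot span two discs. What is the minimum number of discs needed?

5

Total = 310 + 310 + 280 + 270 + 270 + 120 + 110 + 90 + 80 + 70 + 50 = 1960 MB.
Lower bound: ⌈1960/400⌉ = 5 discs.
A packing using 5 discs:
  disc 1: 310 + 90 = 400
  disc 2: 310 + 80 = 390
  disc 3: 280 + 120 = 400
  disc 4: 270 + 110 = 380
  disc 5: 270 + 70 + 50 = 390
This matches the lower bound, so 5 is optimal.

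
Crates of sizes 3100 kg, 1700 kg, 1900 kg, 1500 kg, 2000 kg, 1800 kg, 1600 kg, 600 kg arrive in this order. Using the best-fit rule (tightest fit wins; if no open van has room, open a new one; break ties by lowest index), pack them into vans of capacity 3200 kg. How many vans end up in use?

  3100 → van 1 (new)  [load 3100/3200]
  1700 → van 2 (new)  [load 1700/3200]
  1900 → van 3 (new)  [load 1900/3200]
  1500 → van 2  [load 3200/3200]
  2000 → van 4 (new)  [load 2000/3200]
  1800 → van 5 (new)  [load 1800/3200]
  1600 → van 6 (new)  [load 1600/3200]
  600 → van 4  [load 2600/3200]
6 vans opened.

6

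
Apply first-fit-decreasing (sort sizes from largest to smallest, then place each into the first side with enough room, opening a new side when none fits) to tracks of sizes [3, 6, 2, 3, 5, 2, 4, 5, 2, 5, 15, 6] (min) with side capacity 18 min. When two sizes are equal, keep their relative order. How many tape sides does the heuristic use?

Sorted descending: 15, 6, 6, 5, 5, 5, 4, 3, 3, 2, 2, 2.
  15 → side 1 (new)  [load 15/18]
  6 → side 2 (new)  [load 6/18]
  6 → side 2  [load 12/18]
  5 → side 2  [load 17/18]
  5 → side 3 (new)  [load 5/18]
  5 → side 3  [load 10/18]
  4 → side 3  [load 14/18]
  3 → side 1  [load 18/18]
  3 → side 3  [load 17/18]
  2 → side 4 (new)  [load 2/18]
  2 → side 4  [load 4/18]
  2 → side 4  [load 6/18]
4 tape sides opened.

4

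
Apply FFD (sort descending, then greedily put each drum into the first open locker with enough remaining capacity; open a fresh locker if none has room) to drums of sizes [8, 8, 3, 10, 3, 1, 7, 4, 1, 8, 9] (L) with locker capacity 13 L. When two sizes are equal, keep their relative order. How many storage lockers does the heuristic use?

Sorted descending: 10, 9, 8, 8, 8, 7, 4, 3, 3, 1, 1.
  10 → locker 1 (new)  [load 10/13]
  9 → locker 2 (new)  [load 9/13]
  8 → locker 3 (new)  [load 8/13]
  8 → locker 4 (new)  [load 8/13]
  8 → locker 5 (new)  [load 8/13]
  7 → locker 6 (new)  [load 7/13]
  4 → locker 2  [load 13/13]
  3 → locker 1  [load 13/13]
  3 → locker 3  [load 11/13]
  1 → locker 3  [load 12/13]
  1 → locker 3  [load 13/13]
6 storage lockers opened.

6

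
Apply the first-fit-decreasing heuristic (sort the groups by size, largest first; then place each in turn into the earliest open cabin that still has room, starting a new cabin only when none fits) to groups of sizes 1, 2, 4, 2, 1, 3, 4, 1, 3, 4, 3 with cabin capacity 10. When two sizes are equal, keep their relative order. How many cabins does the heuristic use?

3

Sorted descending: 4, 4, 4, 3, 3, 3, 2, 2, 1, 1, 1.
  4 → cabin 1 (new)  [load 4/10]
  4 → cabin 1  [load 8/10]
  4 → cabin 2 (new)  [load 4/10]
  3 → cabin 2  [load 7/10]
  3 → cabin 2  [load 10/10]
  3 → cabin 3 (new)  [load 3/10]
  2 → cabin 1  [load 10/10]
  2 → cabin 3  [load 5/10]
  1 → cabin 3  [load 6/10]
  1 → cabin 3  [load 7/10]
  1 → cabin 3  [load 8/10]
3 cabins opened.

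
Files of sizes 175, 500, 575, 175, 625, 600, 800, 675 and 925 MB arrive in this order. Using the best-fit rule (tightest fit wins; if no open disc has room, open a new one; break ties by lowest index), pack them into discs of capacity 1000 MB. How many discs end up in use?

  175 → disc 1 (new)  [load 175/1000]
  500 → disc 1  [load 675/1000]
  575 → disc 2 (new)  [load 575/1000]
  175 → disc 1  [load 850/1000]
  625 → disc 3 (new)  [load 625/1000]
  600 → disc 4 (new)  [load 600/1000]
  800 → disc 5 (new)  [load 800/1000]
  675 → disc 6 (new)  [load 675/1000]
  925 → disc 7 (new)  [load 925/1000]
7 discs opened.

7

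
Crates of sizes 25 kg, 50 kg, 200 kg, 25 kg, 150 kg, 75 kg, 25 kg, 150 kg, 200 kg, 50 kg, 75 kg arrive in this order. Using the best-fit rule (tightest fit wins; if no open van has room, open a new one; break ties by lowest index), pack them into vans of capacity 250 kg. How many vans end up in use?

  25 → van 1 (new)  [load 25/250]
  50 → van 1  [load 75/250]
  200 → van 2 (new)  [load 200/250]
  25 → van 2  [load 225/250]
  150 → van 1  [load 225/250]
  75 → van 3 (new)  [load 75/250]
  25 → van 1  [load 250/250]
  150 → van 3  [load 225/250]
  200 → van 4 (new)  [load 200/250]
  50 → van 4  [load 250/250]
  75 → van 5 (new)  [load 75/250]
5 vans opened.

5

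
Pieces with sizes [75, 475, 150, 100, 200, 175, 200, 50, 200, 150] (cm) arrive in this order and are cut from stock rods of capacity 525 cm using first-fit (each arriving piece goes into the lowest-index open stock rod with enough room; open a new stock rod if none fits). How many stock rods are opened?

4

  75 → stock rod 1 (new)  [load 75/525]
  475 → stock rod 2 (new)  [load 475/525]
  150 → stock rod 1  [load 225/525]
  100 → stock rod 1  [load 325/525]
  200 → stock rod 1  [load 525/525]
  175 → stock rod 3 (new)  [load 175/525]
  200 → stock rod 3  [load 375/525]
  50 → stock rod 2  [load 525/525]
  200 → stock rod 4 (new)  [load 200/525]
  150 → stock rod 3  [load 525/525]
4 stock rods opened.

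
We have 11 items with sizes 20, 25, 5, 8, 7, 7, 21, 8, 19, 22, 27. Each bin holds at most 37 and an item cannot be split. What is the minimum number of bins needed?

6

Total = 27 + 25 + 22 + 21 + 20 + 19 + 8 + 8 + 7 + 7 + 5 = 169.
Lower bound: ⌈169/37⌉ = 5 bins.
Also, 6 items each exceed 37/2, and no two of those can share a bin, so at least 6 bins are needed.
A packing using 6 bins:
  bin 1: 27 + 8 = 35
  bin 2: 25 + 8 = 33
  bin 3: 22 + 7 + 7 = 36
  bin 4: 21 + 5 = 26
  bin 5: 20 = 20
  bin 6: 19 = 19
This matches the lower bound, so 6 is optimal.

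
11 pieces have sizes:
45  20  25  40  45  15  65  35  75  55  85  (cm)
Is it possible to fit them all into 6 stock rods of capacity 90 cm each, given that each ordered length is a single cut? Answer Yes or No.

A valid assignment using 6 stock rods:
  stock rod 1: 85 = 85
  stock rod 2: 75 + 15 = 90
  stock rod 3: 65 + 25 = 90
  stock rod 4: 55 + 35 = 90
  stock rod 5: 45 + 45 = 90
  stock rod 6: 40 + 20 = 60
Every load is within 90 cm, so 6 stock rods suffice.

Yes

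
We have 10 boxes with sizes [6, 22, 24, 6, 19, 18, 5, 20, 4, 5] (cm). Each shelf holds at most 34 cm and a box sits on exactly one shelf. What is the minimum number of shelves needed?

Total = 24 + 22 + 20 + 19 + 18 + 6 + 6 + 5 + 5 + 4 = 129 cm.
Lower bound: ⌈129/34⌉ = 4 shelves.
Also, 5 boxes each exceed 17 cm, and no two of those can share a shelf, so at least 5 shelves are needed.
A packing using 5 shelves:
  shelf 1: 24 + 6 + 4 = 34
  shelf 2: 22 + 6 + 5 = 33
  shelf 3: 20 + 5 = 25
  shelf 4: 19 = 19
  shelf 5: 18 = 18
This matches the lower bound, so 5 is optimal.

5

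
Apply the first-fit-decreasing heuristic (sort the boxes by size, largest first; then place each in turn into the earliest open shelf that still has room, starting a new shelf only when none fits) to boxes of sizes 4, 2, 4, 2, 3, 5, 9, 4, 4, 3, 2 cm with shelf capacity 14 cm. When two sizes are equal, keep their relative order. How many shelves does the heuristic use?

3

Sorted descending: 9, 5, 4, 4, 4, 4, 3, 3, 2, 2, 2.
  9 → shelf 1 (new)  [load 9/14]
  5 → shelf 1  [load 14/14]
  4 → shelf 2 (new)  [load 4/14]
  4 → shelf 2  [load 8/14]
  4 → shelf 2  [load 12/14]
  4 → shelf 3 (new)  [load 4/14]
  3 → shelf 3  [load 7/14]
  3 → shelf 3  [load 10/14]
  2 → shelf 2  [load 14/14]
  2 → shelf 3  [load 12/14]
  2 → shelf 3  [load 14/14]
3 shelves opened.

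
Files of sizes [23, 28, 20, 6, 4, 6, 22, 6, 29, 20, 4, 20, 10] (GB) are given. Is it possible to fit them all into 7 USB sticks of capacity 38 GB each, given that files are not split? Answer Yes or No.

Yes

A valid assignment using 7 USB sticks:
  USB stick 1: 29 + 6 = 35
  USB stick 2: 28 + 10 = 38
  USB stick 3: 23 + 6 + 6 = 35
  USB stick 4: 22 + 4 + 4 = 30
  USB stick 5: 20 = 20
  USB stick 6: 20 = 20
  USB stick 7: 20 = 20
Every load is within 38 GB, so 7 USB sticks suffice.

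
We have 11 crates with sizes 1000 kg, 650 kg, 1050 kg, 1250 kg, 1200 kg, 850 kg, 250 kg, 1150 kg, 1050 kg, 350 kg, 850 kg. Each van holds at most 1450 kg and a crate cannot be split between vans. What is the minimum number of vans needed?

9

Total = 1250 + 1200 + 1150 + 1050 + 1050 + 1000 + 850 + 850 + 650 + 350 + 250 = 9650 kg.
Lower bound: ⌈9650/1450⌉ = 7 vans.
Also, 8 crates each exceed 725 kg, and no two of those can share a van, so at least 8 vans are needed.
A packing using 9 vans:
  van 1: 1250 = 1250
  van 2: 1200 + 250 = 1450
  van 3: 1150 = 1150
  van 4: 1050 + 350 = 1400
  van 5: 1050 = 1050
  van 6: 1000 = 1000
  van 7: 850 = 850
  van 8: 850 = 850
  van 9: 650 = 650
No arrangement into 8 vans stays within capacity, so 9 is optimal.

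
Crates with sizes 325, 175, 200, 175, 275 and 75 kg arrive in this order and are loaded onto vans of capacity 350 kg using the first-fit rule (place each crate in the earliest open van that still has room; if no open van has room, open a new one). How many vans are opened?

  325 → van 1 (new)  [load 325/350]
  175 → van 2 (new)  [load 175/350]
  200 → van 3 (new)  [load 200/350]
  175 → van 2  [load 350/350]
  275 → van 4 (new)  [load 275/350]
  75 → van 3  [load 275/350]
4 vans opened.

4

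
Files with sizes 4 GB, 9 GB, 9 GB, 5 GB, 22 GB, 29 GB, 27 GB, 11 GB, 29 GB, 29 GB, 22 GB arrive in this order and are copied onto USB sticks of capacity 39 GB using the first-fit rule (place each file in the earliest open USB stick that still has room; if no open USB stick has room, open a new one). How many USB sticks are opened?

  4 → USB stick 1 (new)  [load 4/39]
  9 → USB stick 1  [load 13/39]
  9 → USB stick 1  [load 22/39]
  5 → USB stick 1  [load 27/39]
  22 → USB stick 2 (new)  [load 22/39]
  29 → USB stick 3 (new)  [load 29/39]
  27 → USB stick 4 (new)  [load 27/39]
  11 → USB stick 1  [load 38/39]
  29 → USB stick 5 (new)  [load 29/39]
  29 → USB stick 6 (new)  [load 29/39]
  22 → USB stick 7 (new)  [load 22/39]
7 USB sticks opened.

7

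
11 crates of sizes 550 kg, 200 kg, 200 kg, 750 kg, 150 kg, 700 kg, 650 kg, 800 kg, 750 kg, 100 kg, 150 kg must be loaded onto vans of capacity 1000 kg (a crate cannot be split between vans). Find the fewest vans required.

Total = 800 + 750 + 750 + 700 + 650 + 550 + 200 + 200 + 150 + 150 + 100 = 5000 kg.
Lower bound: ⌈5000/1000⌉ = 5 vans.
Also, 6 crates each exceed 500 kg, and no two of those can share a van, so at least 6 vans are needed.
A packing using 6 vans:
  van 1: 800 + 200 = 1000
  van 2: 750 + 200 = 950
  van 3: 750 + 150 + 100 = 1000
  van 4: 700 + 150 = 850
  van 5: 650 = 650
  van 6: 550 = 550
This matches the lower bound, so 6 is optimal.

6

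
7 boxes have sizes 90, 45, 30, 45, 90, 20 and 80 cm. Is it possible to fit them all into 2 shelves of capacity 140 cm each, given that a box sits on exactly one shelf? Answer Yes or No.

Total = 400 cm; ⌈400/140⌉ = 3.
At least 3 shelves are required, but only 2 are allowed.

No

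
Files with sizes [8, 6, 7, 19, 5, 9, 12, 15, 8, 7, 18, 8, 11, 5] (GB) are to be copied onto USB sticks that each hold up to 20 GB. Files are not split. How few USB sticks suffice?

8

Total = 19 + 18 + 15 + 12 + 11 + 9 + 8 + 8 + 8 + 7 + 7 + 6 + 5 + 5 = 138 GB.
Lower bound: ⌈138/20⌉ = 7 USB sticks.
A packing using 8 USB sticks:
  USB stick 1: 19 = 19
  USB stick 2: 18 = 18
  USB stick 3: 15 + 5 = 20
  USB stick 4: 12 + 8 = 20
  USB stick 5: 11 + 9 = 20
  USB stick 6: 8 + 8 = 16
  USB stick 7: 7 + 7 + 6 = 20
  USB stick 8: 5 = 5
No arrangement into 7 USB sticks stays within capacity, so 8 is optimal.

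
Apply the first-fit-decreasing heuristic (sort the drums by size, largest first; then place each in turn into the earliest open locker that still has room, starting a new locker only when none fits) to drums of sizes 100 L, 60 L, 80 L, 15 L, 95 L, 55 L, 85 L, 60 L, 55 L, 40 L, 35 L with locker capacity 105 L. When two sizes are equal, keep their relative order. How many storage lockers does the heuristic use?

8

Sorted descending: 100, 95, 85, 80, 60, 60, 55, 55, 40, 35, 15.
  100 → locker 1 (new)  [load 100/105]
  95 → locker 2 (new)  [load 95/105]
  85 → locker 3 (new)  [load 85/105]
  80 → locker 4 (new)  [load 80/105]
  60 → locker 5 (new)  [load 60/105]
  60 → locker 6 (new)  [load 60/105]
  55 → locker 7 (new)  [load 55/105]
  55 → locker 8 (new)  [load 55/105]
  40 → locker 5  [load 100/105]
  35 → locker 6  [load 95/105]
  15 → locker 3  [load 100/105]
8 storage lockers opened.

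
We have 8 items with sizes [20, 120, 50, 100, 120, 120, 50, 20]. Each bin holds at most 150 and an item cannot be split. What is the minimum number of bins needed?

Total = 120 + 120 + 120 + 100 + 50 + 50 + 20 + 20 = 600.
Lower bound: ⌈600/150⌉ = 4 bins.
A packing using 5 bins:
  bin 1: 120 + 20 = 140
  bin 2: 120 + 20 = 140
  bin 3: 120 = 120
  bin 4: 100 + 50 = 150
  bin 5: 50 = 50
No arrangement into 4 bins stays within capacity, so 5 is optimal.

5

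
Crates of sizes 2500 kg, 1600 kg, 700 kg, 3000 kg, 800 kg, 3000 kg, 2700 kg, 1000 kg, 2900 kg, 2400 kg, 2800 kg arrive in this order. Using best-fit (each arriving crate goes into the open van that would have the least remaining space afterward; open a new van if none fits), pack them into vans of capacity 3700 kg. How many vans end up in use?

  2500 → van 1 (new)  [load 2500/3700]
  1600 → van 2 (new)  [load 1600/3700]
  700 → van 1  [load 3200/3700]
  3000 → van 3 (new)  [load 3000/3700]
  800 → van 2  [load 2400/3700]
  3000 → van 4 (new)  [load 3000/3700]
  2700 → van 5 (new)  [load 2700/3700]
  1000 → van 5  [load 3700/3700]
  2900 → van 6 (new)  [load 2900/3700]
  2400 → van 7 (new)  [load 2400/3700]
  2800 → van 8 (new)  [load 2800/3700]
8 vans opened.

8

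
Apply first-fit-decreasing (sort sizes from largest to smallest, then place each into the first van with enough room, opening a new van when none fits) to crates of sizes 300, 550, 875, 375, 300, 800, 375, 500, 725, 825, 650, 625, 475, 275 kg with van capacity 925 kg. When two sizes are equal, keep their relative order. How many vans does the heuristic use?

9

Sorted descending: 875, 825, 800, 725, 650, 625, 550, 500, 475, 375, 375, 300, 300, 275.
  875 → van 1 (new)  [load 875/925]
  825 → van 2 (new)  [load 825/925]
  800 → van 3 (new)  [load 800/925]
  725 → van 4 (new)  [load 725/925]
  650 → van 5 (new)  [load 650/925]
  625 → van 6 (new)  [load 625/925]
  550 → van 7 (new)  [load 550/925]
  500 → van 8 (new)  [load 500/925]
  475 → van 9 (new)  [load 475/925]
  375 → van 7  [load 925/925]
  375 → van 8  [load 875/925]
  300 → van 6  [load 925/925]
  300 → van 9  [load 775/925]
  275 → van 5  [load 925/925]
9 vans opened.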